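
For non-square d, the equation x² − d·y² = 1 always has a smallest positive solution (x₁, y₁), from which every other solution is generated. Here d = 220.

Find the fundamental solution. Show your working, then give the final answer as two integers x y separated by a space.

89 6

√220 = [14; 1,4,1,28, …], period ℓ=4 (even) → k=3
a_0=14:  p_0=14·1+0=14,  q_0=14·0+1=1
a_1=1:  p_1=1·14+1=15,  q_1=1·1+0=1
a_2=4:  p_2=4·15+14=74,  q_2=4·1+1=5
a_3=1:  p_3=1·74+15=89,  q_3=1·5+1=6
fundamental: x₁=89, y₁=6  (since 7921 − 220·36 = 1)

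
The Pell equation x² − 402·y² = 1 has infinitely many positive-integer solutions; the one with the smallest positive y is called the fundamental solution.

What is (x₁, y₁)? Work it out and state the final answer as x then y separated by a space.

√402 = [20; 20,40, …], period ℓ=2 (even) → k=1
k=0  a_k=20  p_k/q_k = 20/1
k=1  a_k=20  p_k/q_k = 401/20
→ (401, 20).  Check: 401²=160801, 402·20²=160800, difference 1.

401 20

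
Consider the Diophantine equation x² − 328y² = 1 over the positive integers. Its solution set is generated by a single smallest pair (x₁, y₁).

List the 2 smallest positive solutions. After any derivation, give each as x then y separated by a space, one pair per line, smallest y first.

163 9
53137 2934

√328 = [18; 9,36, …], period ℓ=2 (even) → k=1
i=0: a=18 ⇒ p=18, q=1
i=1: a=9 ⇒ p=163, q=9
fundamental: x₁=163, y₁=9  (since 26569 − 328·81 = 1)
k=2:  x_2 = 163·163+328·9·9 = 53137,  y_2 = 163·9+9·163 = 2934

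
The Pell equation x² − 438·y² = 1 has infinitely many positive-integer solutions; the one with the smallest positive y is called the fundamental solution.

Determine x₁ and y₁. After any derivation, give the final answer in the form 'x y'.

293 14

[20; 1,12,1,40] for √438; ℓ=4 ⇒ convergent index 3
k=0  a_k=20  p_k/q_k = 20/1
…
k=2  a_k=12  p_k/q_k = 272/13
k=3  a_k=1  p_k/q_k = 293/14
fundamental: x₁=293, y₁=14  (since 85849 − 438·196 = 1)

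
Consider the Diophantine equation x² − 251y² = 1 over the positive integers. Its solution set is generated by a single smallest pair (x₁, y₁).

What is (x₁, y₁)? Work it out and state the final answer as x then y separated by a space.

3674890 231957

d=251: √d = [15; 1,5,2,1,2,…,5,1,30] (ℓ=14, even), read p_13/q_13
a_0=15:  p_0=15·1+0=15,  q_0=15·0+1=1
…
a_5=2:  p_5=2·301+206=808,  q_5=2·19+13=51
a_6=2:  p_6=2·808+301=1917,  q_6=2·51+19=121
a_7=15:  p_7=15·1917+808=29563,  q_7=15·121+51=1866
…
a_11=2:  p_11=2·212692+151649=577033,  q_11=2·13425+9572=36422
a_12=5:  p_12=5·577033+212692=3097857,  q_12=5·36422+13425=195535
a_13=1:  p_13=1·3097857+577033=3674890,  q_13=1·195535+36422=231957
→ (3674890, 231957).  Check: 3674890²=13504816512100, 251·231957²=13504816512099, difference 1.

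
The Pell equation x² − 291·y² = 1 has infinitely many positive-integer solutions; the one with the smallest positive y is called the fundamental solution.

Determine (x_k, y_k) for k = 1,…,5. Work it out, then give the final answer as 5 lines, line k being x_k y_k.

290 17
168199 9860
97555130 5718783
56581807201 3316884280
32817350621450 1923787163617

[17; 17,34] for √291; ℓ=2 ⇒ convergent index 1
i=0: a=17 ⇒ p=17, q=1
i=1: a=17 ⇒ p=290, q=17
→ (290, 17).  Check: 290²=84100, 291·17²=84099, difference 1.
k=2:  x_2 = 290·290+291·17·17 = 168199,  y_2 = 290·17+17·290 = 9860
k=3:  x_3 = 290·168199+291·17·9860 = 97555130,  y_3 = 290·9860+17·168199 = 5718783
k=4:  x_4 = 290·97555130+291·17·5718783 = 56581807201,  y_4 = 290·5718783+17·97555130 = 3316884280
k=5:  x_5 = 290·56581807201+291·17·3316884280 = 32817350621450,  y_5 = 290·3316884280+17·56581807201 = 1923787163617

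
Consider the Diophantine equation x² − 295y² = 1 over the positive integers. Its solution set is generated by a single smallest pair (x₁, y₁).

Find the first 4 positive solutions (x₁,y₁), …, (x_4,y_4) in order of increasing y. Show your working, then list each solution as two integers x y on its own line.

[17; 5,1,2,3,2,6,2,3,2,1,5,34] for √295; ℓ=12 ⇒ convergent index 11
i=0: a=17 ⇒ p=17, q=1
…
i=2: a=1 ⇒ p=103, q=6
i=3: a=2 ⇒ p=292, q=17
i=4: a=3 ⇒ p=979, q=57
…
i=6: a=6 ⇒ p=14479, q=843
i=7: a=2 ⇒ p=31208, q=1817
i=8: a=3 ⇒ p=108103, q=6294
i=9: a=2 ⇒ p=247414, q=14405
i=10: a=1 ⇒ p=355517, q=20699
i=11: a=5 ⇒ p=2024999, q=117900
fundamental: x₁=2024999, y₁=117900  (since 4100620950001 − 295·13900410000 = 1)
(x_2, y_2) = (2024999·2024999 + 295·117900·117900, 2024999·117900 + 117900·2024999) = (8201241900001, 477494764200)
(x_3, y_3) = (2024999·8201241900001 + 295·117900·477494764200, 2024999·477494764200 + 117900·8201241900001) = (33215013292518224999, 1933852840020353700)
(x_4, y_4) = (2024999·33215013292518224999 + 295·117900·1933852840020353700, 2024999·1933852840020353700 + 117900·33215013292518224999) = (134520737404664024967600001, 7832100134376274949528400)

2024999 117900
8201241900001 477494764200
33215013292518224999 1933852840020353700
134520737404664024967600001 7832100134376274949528400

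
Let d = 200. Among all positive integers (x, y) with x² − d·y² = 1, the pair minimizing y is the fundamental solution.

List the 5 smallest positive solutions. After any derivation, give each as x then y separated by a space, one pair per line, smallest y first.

√200 → a₀=14, period (7,28); ℓ=2 even so k=1
a_0=14:  p_0=14·1+0=14,  q_0=14·0+1=1
a_1=7:  p_1=7·14+1=99,  q_1=7·1+0=7
→ (99, 7).  Check: 99²=9801, 200·7²=9800, difference 1.
(99+7√200)^2 = 19601 + 1386√200
(99+7√200)^3 = 3880899 + 274421√200
(99+7√200)^4 = 768398401 + 54333972√200
(99+7√200)^5 = 152139002499 + 10757852035√200

99 7
19601 1386
3880899 274421
768398401 54333972
152139002499 10757852035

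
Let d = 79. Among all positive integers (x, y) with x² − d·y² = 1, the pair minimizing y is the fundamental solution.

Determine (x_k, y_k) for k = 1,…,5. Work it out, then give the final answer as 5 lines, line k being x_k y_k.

√79 → a₀=8, period (1,7,1,16); ℓ=4 even so k=3
a_0=8:  p_0=8·1+0=8,  q_0=8·0+1=1
a_1=1:  p_1=1·8+1=9,  q_1=1·1+0=1
a_2=7:  p_2=7·9+8=71,  q_2=7·1+1=8
a_3=1:  p_3=1·71+9=80,  q_3=1·8+1=9
(x₁, y₁) = (80, 9);  80² − 79·9² = 1 ✓
n=2: (80,9)∘(80,9) = (80·80+79·9·9, 80·9+9·80) = (12799,1440)
n=3: (12799,1440)∘(80,9) = (80·12799+79·9·1440, 80·1440+9·12799) = (2047760,230391)
n=4: (2047760,230391)∘(80,9) = (80·2047760+79·9·230391, 80·230391+9·2047760) = (327628801,36861120)
n=5: (327628801,36861120)∘(80,9) = (80·327628801+79·9·36861120, 80·36861120+9·327628801) = (52418560400,5897548809)

80 9
12799 1440
2047760 230391
327628801 36861120
52418560400 5897548809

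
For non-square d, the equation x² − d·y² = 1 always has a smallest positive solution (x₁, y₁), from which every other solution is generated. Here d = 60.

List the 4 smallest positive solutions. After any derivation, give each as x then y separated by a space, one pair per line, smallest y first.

31 4
1921 248
119071 15372
7380481 952816

√60 = [7; 1,2,1,14, …], period ℓ=4 (even) → k=3
i=0: a=7 ⇒ p=7, q=1
…
i=2: a=2 ⇒ p=23, q=3
i=3: a=1 ⇒ p=31, q=4
fundamental: x₁=31, y₁=4  (since 961 − 60·16 = 1)
(31+4√60)^2 = 1921 + 248√60
(31+4√60)^3 = 119071 + 15372√60
(31+4√60)^4 = 7380481 + 952816√60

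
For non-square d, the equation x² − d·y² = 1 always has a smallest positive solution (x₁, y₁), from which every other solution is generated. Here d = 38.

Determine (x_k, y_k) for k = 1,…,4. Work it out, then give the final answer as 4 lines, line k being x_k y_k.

37 6
2737 444
202501 32850
14982337 2430456

d=38: √d = [6; 6,12] (ℓ=2, even), read p_1/q_1
a_0=6:  p_0=6·1+0=6,  q_0=6·0+1=1
a_1=6:  p_1=6·6+1=37,  q_1=6·1+0=6
→ (37, 6).  Check: 37²=1369, 38·6²=1368, difference 1.
n=2: (37,6)∘(37,6) = (37·37+38·6·6, 37·6+6·37) = (2737,444)
n=3: (2737,444)∘(37,6) = (37·2737+38·6·444, 37·444+6·2737) = (202501,32850)
n=4: (202501,32850)∘(37,6) = (37·202501+38·6·32850, 37·32850+6·202501) = (14982337,2430456)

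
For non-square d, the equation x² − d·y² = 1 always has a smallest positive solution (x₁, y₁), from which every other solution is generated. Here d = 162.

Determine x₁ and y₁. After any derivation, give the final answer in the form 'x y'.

19601 1540

[12; 1,2,1,2,12,2,1,2,1,24] for √162; ℓ=10 ⇒ convergent index 9
k=0  a_k=12  p_k/q_k = 12/1
k=1  a_k=1  p_k/q_k = 13/1
k=2  a_k=2  p_k/q_k = 38/3
k=3  a_k=1  p_k/q_k = 51/4
…
k=8  a_k=2  p_k/q_k = 14268/1121
k=9  a_k=1  p_k/q_k = 19601/1540
(x₁, y₁) = (19601, 1540);  19601² − 162·1540² = 1 ✓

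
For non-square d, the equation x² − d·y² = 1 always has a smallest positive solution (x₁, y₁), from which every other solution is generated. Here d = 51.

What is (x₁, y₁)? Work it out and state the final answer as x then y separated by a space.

50 7

√51 → a₀=7, period (7,14); ℓ=2 even so k=1
k=0  a_k=7  p_k/q_k = 7/1
k=1  a_k=7  p_k/q_k = 50/7
→ (50, 7).  Check: 50²=2500, 51·7²=2499, difference 1.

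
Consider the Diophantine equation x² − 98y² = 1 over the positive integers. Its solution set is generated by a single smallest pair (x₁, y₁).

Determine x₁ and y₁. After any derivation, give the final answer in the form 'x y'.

99 10

d=98: √d = [9; 1,8,1,18] (ℓ=4, even), read p_3/q_3
i=0: a=9 ⇒ p=9, q=1
…
i=2: a=8 ⇒ p=89, q=9
i=3: a=1 ⇒ p=99, q=10
→ (99, 10).  Check: 99²=9801, 98·10²=9800, difference 1.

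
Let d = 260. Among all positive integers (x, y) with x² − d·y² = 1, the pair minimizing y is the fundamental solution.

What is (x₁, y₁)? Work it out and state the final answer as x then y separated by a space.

129 8

√260 = [16; 8,32, …], period ℓ=2 (even) → k=1
step 0: (16, 1)  from 16·(1,0) + (0,1)
step 1: (129, 8)  from 8·(16,1) + (1,0)
fundamental: x₁=129, y₁=8  (since 16641 − 260·64 = 1)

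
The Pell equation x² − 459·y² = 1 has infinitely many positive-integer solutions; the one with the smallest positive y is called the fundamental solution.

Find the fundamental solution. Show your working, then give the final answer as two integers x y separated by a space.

499850 23331

d=459: √d = [21; 2,2,1,4,21,4,1,2,2,42] (ℓ=10, even), read p_9/q_9
a_0=21:  p_0=21·1+0=21,  q_0=21·0+1=1
a_1=2:  p_1=2·21+1=43,  q_1=2·1+0=2
a_2=2:  p_2=2·43+21=107,  q_2=2·2+1=5
a_3=1:  p_3=1·107+43=150,  q_3=1·5+2=7
…
a_5=21:  p_5=21·707+150=14997,  q_5=21·33+7=700
a_6=4:  p_6=4·14997+707=60695,  q_6=4·700+33=2833
a_7=1:  p_7=1·60695+14997=75692,  q_7=1·2833+700=3533
a_8=2:  p_8=2·75692+60695=212079,  q_8=2·3533+2833=9899
a_9=2:  p_9=2·212079+75692=499850,  q_9=2·9899+3533=23331
fundamental: x₁=499850, y₁=23331  (since 249850022500 − 459·544335561 = 1)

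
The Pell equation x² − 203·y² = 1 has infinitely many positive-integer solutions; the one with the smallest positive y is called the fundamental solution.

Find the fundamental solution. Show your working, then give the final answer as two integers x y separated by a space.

57 4

d=203: √d = [14; 4,28] (ℓ=2, even), read p_1/q_1
k=0  a_k=14  p_k/q_k = 14/1
k=1  a_k=4  p_k/q_k = 57/4
(x₁, y₁) = (57, 4);  57² − 203·4² = 1 ✓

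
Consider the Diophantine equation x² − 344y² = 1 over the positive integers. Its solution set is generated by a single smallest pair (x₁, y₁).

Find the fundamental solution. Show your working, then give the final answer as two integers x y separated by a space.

√344 = [18; 1,1,4,1,3,1,4,1,1,36, …], period ℓ=10 (even) → k=9
step 0: (18, 1)  from 18·(1,0) + (0,1)
step 1: (19, 1)  from 1·(18,1) + (1,0)
…
step 4: (204, 11)  from 1·(167,9) + (37,2)
step 5: (779, 42)  from 3·(204,11) + (167,9)
…
step 8: (5694, 307)  from 1·(4711,254) + (983,53)
step 9: (10405, 561)  from 1·(5694,307) + (4711,254)
fundamental: x₁=10405, y₁=561  (since 108264025 − 344·314721 = 1)

10405 561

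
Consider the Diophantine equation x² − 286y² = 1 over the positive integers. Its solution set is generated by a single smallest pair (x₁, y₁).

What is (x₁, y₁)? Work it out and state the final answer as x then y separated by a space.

d=286: √d = [16; 1,10,3,3,2,3,3,10,1,32] (ℓ=10, even), read p_9/q_9
k=0  a_k=16  p_k/q_k = 16/1
k=1  a_k=1  p_k/q_k = 17/1
…
k=3  a_k=3  p_k/q_k = 575/34
k=4  a_k=3  p_k/q_k = 1911/113
…
k=7  a_k=3  p_k/q_k = 49703/2939
k=8  a_k=10  p_k/q_k = 512132/30283
k=9  a_k=1  p_k/q_k = 561835/33222
fundamental: x₁=561835, y₁=33222  (since 315658567225 − 286·1103701284 = 1)

561835 33222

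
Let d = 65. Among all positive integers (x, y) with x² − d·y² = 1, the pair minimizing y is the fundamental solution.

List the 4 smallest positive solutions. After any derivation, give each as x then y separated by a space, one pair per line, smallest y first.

[8; 16] for √65; ℓ=1 ⇒ convergent index 1
step 0: (8, 1)  from 8·(1,0) + (0,1)
step 1: (129, 16)  from 16·(8,1) + (1,0)
fundamental: x₁=129, y₁=16  (since 16641 − 65·256 = 1)
n=2: (129,16)∘(129,16) = (129·129+65·16·16, 129·16+16·129) = (33281,4128)
n=3: (33281,4128)∘(129,16) = (129·33281+65·16·4128, 129·4128+16·33281) = (8586369,1065008)
n=4: (8586369,1065008)∘(129,16) = (129·8586369+65·16·1065008, 129·1065008+16·8586369) = (2215249921,274767936)

129 16
33281 4128
8586369 1065008
2215249921 274767936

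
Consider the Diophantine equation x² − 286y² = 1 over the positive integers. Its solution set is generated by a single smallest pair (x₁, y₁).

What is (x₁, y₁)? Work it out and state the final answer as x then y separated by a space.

d=286: √d = [16; 1,10,3,3,2,3,3,10,1,32] (ℓ=10, even), read p_9/q_9
a_0=16:  p_0=16·1+0=16,  q_0=16·0+1=1
a_1=1:  p_1=1·16+1=17,  q_1=1·1+0=1
a_2=10:  p_2=10·17+16=186,  q_2=10·1+1=11
a_3=3:  p_3=3·186+17=575,  q_3=3·11+1=34
…
a_6=3:  p_6=3·4397+1911=15102,  q_6=3·260+113=893
…
a_8=10:  p_8=10·49703+15102=512132,  q_8=10·2939+893=30283
a_9=1:  p_9=1·512132+49703=561835,  q_9=1·30283+2939=33222
→ (561835, 33222).  Check: 561835²=315658567225, 286·33222²=315658567224, difference 1.

561835 33222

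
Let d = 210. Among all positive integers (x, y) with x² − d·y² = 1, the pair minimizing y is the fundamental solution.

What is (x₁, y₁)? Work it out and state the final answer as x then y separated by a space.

29 2

[14; 2,28] for √210; ℓ=2 ⇒ convergent index 1
step 0: (14, 1)  from 14·(1,0) + (0,1)
step 1: (29, 2)  from 2·(14,1) + (1,0)
fundamental: x₁=29, y₁=2  (since 841 − 210·4 = 1)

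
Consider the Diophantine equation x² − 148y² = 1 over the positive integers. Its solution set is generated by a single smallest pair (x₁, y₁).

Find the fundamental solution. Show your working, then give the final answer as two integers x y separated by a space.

√148 = [12; 6,24, …], period ℓ=2 (even) → k=1
step 0: (12, 1)  from 12·(1,0) + (0,1)
step 1: (73, 6)  from 6·(12,1) + (1,0)
→ (73, 6).  Check: 73²=5329, 148·6²=5328, difference 1.

73 6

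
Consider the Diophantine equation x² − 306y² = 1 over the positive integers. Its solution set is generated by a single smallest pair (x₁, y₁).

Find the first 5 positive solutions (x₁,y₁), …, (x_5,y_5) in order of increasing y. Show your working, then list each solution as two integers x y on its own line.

35 2
2449 140
171395 9798
11995201 685720
839492675 47990602

√306 → a₀=17, period (2,34); ℓ=2 even so k=1
step 0: (17, 1)  from 17·(1,0) + (0,1)
step 1: (35, 2)  from 2·(17,1) + (1,0)
fundamental: x₁=35, y₁=2  (since 1225 − 306·4 = 1)
n=2: (35,2)∘(35,2) = (35·35+306·2·2, 35·2+2·35) = (2449,140)
n=3: (2449,140)∘(35,2) = (35·2449+306·2·140, 35·140+2·2449) = (171395,9798)
n=4: (171395,9798)∘(35,2) = (35·171395+306·2·9798, 35·9798+2·171395) = (11995201,685720)
n=5: (11995201,685720)∘(35,2) = (35·11995201+306·2·685720, 35·685720+2·11995201) = (839492675,47990602)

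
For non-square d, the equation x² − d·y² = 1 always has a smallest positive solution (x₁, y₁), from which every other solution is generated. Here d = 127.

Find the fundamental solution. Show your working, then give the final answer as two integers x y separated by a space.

√127 → a₀=11, period (3,1,2,2,7,11,7,2,2,1,3,22); ℓ=12 even so k=11
k=0  a_k=11  p_k/q_k = 11/1
k=1  a_k=3  p_k/q_k = 34/3
k=2  a_k=1  p_k/q_k = 45/4
k=3  a_k=2  p_k/q_k = 124/11
k=4  a_k=2  p_k/q_k = 293/26
k=5  a_k=7  p_k/q_k = 2175/193
…
k=7  a_k=7  p_k/q_k = 171701/15236
k=8  a_k=2  p_k/q_k = 367620/32621
k=9  a_k=2  p_k/q_k = 906941/80478
k=10  a_k=1  p_k/q_k = 1274561/113099
k=11  a_k=3  p_k/q_k = 4730624/419775
(x₁, y₁) = (4730624, 419775);  4730624² − 127·419775² = 1 ✓

4730624 419775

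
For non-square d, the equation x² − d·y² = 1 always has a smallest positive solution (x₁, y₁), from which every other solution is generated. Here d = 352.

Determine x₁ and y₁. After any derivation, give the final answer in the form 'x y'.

77617 4137

√352 = [18; 1,3,5,9,5,3,1,36, …], period ℓ=8 (even) → k=7
a_0=18:  p_0=18·1+0=18,  q_0=18·0+1=1
a_1=1:  p_1=1·18+1=19,  q_1=1·1+0=1
a_2=3:  p_2=3·19+18=75,  q_2=3·1+1=4
a_3=5:  p_3=5·75+19=394,  q_3=5·4+1=21
…
a_5=5:  p_5=5·3621+394=18499,  q_5=5·193+21=986
a_6=3:  p_6=3·18499+3621=59118,  q_6=3·986+193=3151
a_7=1:  p_7=1·59118+18499=77617,  q_7=1·3151+986=4137
→ (77617, 4137).  Check: 77617²=6024398689, 352·4137²=6024398688, difference 1.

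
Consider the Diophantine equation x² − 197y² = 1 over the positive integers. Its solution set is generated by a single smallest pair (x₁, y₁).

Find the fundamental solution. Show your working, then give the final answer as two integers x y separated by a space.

393 28

[14; 28] for √197; ℓ=1 ⇒ convergent index 1
a_0=14:  p_0=14·1+0=14,  q_0=14·0+1=1
a_1=28:  p_1=28·14+1=393,  q_1=28·1+0=28
→ (393, 28).  Check: 393²=154449, 197·28²=154448, difference 1.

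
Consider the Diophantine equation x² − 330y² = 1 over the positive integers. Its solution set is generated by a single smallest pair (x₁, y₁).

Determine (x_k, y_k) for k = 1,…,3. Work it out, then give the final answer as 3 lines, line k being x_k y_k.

[18; 6,36] for √330; ℓ=2 ⇒ convergent index 1
k=0  a_k=18  p_k/q_k = 18/1
k=1  a_k=6  p_k/q_k = 109/6
→ (109, 6).  Check: 109²=11881, 330·6²=11880, difference 1.
(x_2, y_2) = (109·109 + 330·6·6, 109·6 + 6·109) = (23761, 1308)
(x_3, y_3) = (109·23761 + 330·6·1308, 109·1308 + 6·23761) = (5179789, 285138)

109 6
23761 1308
5179789 285138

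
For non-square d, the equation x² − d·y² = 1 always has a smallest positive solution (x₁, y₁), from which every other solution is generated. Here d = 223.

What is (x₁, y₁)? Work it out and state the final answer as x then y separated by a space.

√223 → a₀=14, period (1,13,1,28); ℓ=4 even so k=3
step 0: (14, 1)  from 14·(1,0) + (0,1)
…
step 2: (209, 14)  from 13·(15,1) + (14,1)
step 3: (224, 15)  from 1·(209,14) + (15,1)
fundamental: x₁=224, y₁=15  (since 50176 − 223·225 = 1)

224 15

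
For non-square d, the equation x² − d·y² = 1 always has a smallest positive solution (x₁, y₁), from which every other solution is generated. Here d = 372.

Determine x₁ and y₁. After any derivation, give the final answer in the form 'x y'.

d=372: √d = [19; 3,2,12,2,3,38] (ℓ=6, even), read p_5/q_5
i=0: a=19 ⇒ p=19, q=1
…
i=4: a=2 ⇒ p=3491, q=181
i=5: a=3 ⇒ p=12151, q=630
fundamental: x₁=12151, y₁=630  (since 147646801 − 372·396900 = 1)

12151 630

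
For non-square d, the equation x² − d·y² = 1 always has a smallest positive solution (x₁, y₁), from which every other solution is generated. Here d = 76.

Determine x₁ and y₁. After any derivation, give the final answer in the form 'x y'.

√76 = [8; 1,2,1,1,5,4,5,1,1,2,1,16, …], period ℓ=12 (even) → k=11
step 0: (8, 1)  from 8·(1,0) + (0,1)
step 1: (9, 1)  from 1·(8,1) + (1,0)
step 2: (26, 3)  from 2·(9,1) + (8,1)
…
step 4: (61, 7)  from 1·(35,4) + (26,3)
step 5: (340, 39)  from 5·(61,7) + (35,4)
step 6: (1421, 163)  from 4·(340,39) + (61,7)
…
step 10: (41488, 4759)  from 2·(16311,1871) + (8866,1017)
step 11: (57799, 6630)  from 1·(41488,4759) + (16311,1871)
→ (57799, 6630).  Check: 57799²=3340724401, 76·6630²=3340724400, difference 1.

57799 6630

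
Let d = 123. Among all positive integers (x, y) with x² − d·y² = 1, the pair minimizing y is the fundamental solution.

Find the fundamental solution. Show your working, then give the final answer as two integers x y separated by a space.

[11; 11,22] for √123; ℓ=2 ⇒ convergent index 1
i=0: a=11 ⇒ p=11, q=1
i=1: a=11 ⇒ p=122, q=11
→ (122, 11).  Check: 122²=14884, 123·11²=14883, difference 1.

122 11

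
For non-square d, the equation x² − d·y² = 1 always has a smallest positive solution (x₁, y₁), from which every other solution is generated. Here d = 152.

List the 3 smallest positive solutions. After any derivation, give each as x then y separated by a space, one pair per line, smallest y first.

37 3
2737 222
202501 16425

d=152: √d = [12; 3,24] (ℓ=2, even), read p_1/q_1
a_0=12:  p_0=12·1+0=12,  q_0=12·0+1=1
a_1=3:  p_1=3·12+1=37,  q_1=3·1+0=3
fundamental: x₁=37, y₁=3  (since 1369 − 152·9 = 1)
(37+3√152)^2 = 2737 + 222√152
(37+3√152)^3 = 202501 + 16425√152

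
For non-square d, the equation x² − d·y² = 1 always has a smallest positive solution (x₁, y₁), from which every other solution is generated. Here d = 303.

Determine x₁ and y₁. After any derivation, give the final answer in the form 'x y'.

[17; 2,2,5,2,2,34] for √303; ℓ=6 ⇒ convergent index 5
step 0: (17, 1)  from 17·(1,0) + (0,1)
step 1: (35, 2)  from 2·(17,1) + (1,0)
step 2: (87, 5)  from 2·(35,2) + (17,1)
step 3: (470, 27)  from 5·(87,5) + (35,2)
step 4: (1027, 59)  from 2·(470,27) + (87,5)
step 5: (2524, 145)  from 2·(1027,59) + (470,27)
(x₁, y₁) = (2524, 145);  2524² − 303·145² = 1 ✓

2524 145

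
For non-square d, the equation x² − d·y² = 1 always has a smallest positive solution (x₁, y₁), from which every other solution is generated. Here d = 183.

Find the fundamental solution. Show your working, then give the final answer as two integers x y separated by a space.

487 36

√183 = [13; 1,1,8,1,1,26, …], period ℓ=6 (even) → k=5
k=0  a_k=13  p_k/q_k = 13/1
k=1  a_k=1  p_k/q_k = 14/1
…
k=4  a_k=1  p_k/q_k = 257/19
k=5  a_k=1  p_k/q_k = 487/36
→ (487, 36).  Check: 487²=237169, 183·36²=237168, difference 1.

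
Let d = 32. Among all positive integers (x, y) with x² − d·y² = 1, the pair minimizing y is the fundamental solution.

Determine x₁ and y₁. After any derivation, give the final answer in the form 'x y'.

17 3

√32 → a₀=5, period (1,1,1,10); ℓ=4 even so k=3
step 0: (5, 1)  from 5·(1,0) + (0,1)
step 1: (6, 1)  from 1·(5,1) + (1,0)
step 2: (11, 2)  from 1·(6,1) + (5,1)
step 3: (17, 3)  from 1·(11,2) + (6,1)
→ (17, 3).  Check: 17²=289, 32·3²=288, difference 1.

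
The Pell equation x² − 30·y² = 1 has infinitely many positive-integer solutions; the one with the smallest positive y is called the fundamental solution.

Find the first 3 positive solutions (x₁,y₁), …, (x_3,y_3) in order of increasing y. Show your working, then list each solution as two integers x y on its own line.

11 2
241 44
5291 966

√30 → a₀=5, period (2,10); ℓ=2 even so k=1
a_0=5:  p_0=5·1+0=5,  q_0=5·0+1=1
a_1=2:  p_1=2·5+1=11,  q_1=2·1+0=2
(x₁, y₁) = (11, 2);  11² − 30·2² = 1 ✓
(11+2√30)^2 = 241 + 44√30
(11+2√30)^3 = 5291 + 966√30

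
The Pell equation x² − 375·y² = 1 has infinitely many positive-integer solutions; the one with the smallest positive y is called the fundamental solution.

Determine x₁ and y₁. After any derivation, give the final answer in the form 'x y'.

d=375: √d = [19; 2,1,2,1,5,1,2,1,2,38] (ℓ=10, even), read p_9/q_9
step 0: (19, 1)  from 19·(1,0) + (0,1)
step 1: (39, 2)  from 2·(19,1) + (1,0)
…
step 3: (155, 8)  from 2·(58,3) + (39,2)
step 4: (213, 11)  from 1·(155,8) + (58,3)
…
step 6: (1433, 74)  from 1·(1220,63) + (213,11)
step 7: (4086, 211)  from 2·(1433,74) + (1220,63)
step 8: (5519, 285)  from 1·(4086,211) + (1433,74)
step 9: (15124, 781)  from 2·(5519,285) + (4086,211)
(x₁, y₁) = (15124, 781);  15124² − 375·781² = 1 ✓

15124 781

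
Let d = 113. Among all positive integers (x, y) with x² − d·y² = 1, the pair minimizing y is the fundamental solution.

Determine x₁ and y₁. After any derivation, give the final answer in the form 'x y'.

1204353 113296

√113 = [10; 1,1,1,2,2,1,1,1,20, …], period ℓ=9 (odd) → k=17
i=0: a=10 ⇒ p=10, q=1
…
i=2: a=1 ⇒ p=21, q=2
i=3: a=1 ⇒ p=32, q=3
i=4: a=2 ⇒ p=85, q=8
i=5: a=2 ⇒ p=202, q=19
i=6: a=1 ⇒ p=287, q=27
i=7: a=1 ⇒ p=489, q=46
…
i=12: a=1 ⇒ p=49579, q=4664
…
i=14: a=2 ⇒ p=313483, q=29490
…
i=16: a=1 ⇒ p=758918, q=71393
i=17: a=1 ⇒ p=1204353, q=113296
fundamental: x₁=1204353, y₁=113296  (since 1450466148609 − 113·12835983616 = 1)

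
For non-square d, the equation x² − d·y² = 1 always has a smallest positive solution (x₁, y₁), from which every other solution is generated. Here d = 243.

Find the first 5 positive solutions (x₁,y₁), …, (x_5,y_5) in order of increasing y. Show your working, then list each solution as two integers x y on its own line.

d=243: √d = [15; 1,1,2,3,15,3,2,1,1,30] (ℓ=10, even), read p_9/q_9
i=0: a=15 ⇒ p=15, q=1
i=1: a=1 ⇒ p=16, q=1
i=2: a=1 ⇒ p=31, q=2
…
i=4: a=3 ⇒ p=265, q=17
i=5: a=15 ⇒ p=4053, q=260
…
i=7: a=2 ⇒ p=28901, q=1854
i=8: a=1 ⇒ p=41325, q=2651
i=9: a=1 ⇒ p=70226, q=4505
→ (70226, 4505).  Check: 70226²=4931691076, 243·4505²=4931691075, difference 1.
n=2: (70226,4505)∘(70226,4505) = (70226·70226+243·4505·4505, 70226·4505+4505·70226) = (9863382151,632736260)
n=3: (9863382151,632736260)∘(70226,4505) = (70226·9863382151+243·4505·632736260, 70226·632736260+4505·9863382151) = (1385331749802026,88869073185015)
n=4: (1385331749802026,88869073185015)∘(70226,4505) = (70226·1385331749802026+243·4505·88869073185015, 70226·88869073185015+4505·1385331749802026) = (194572614913330773601,12481839066348990520)
n=5: (194572614913330773601,12481839066348990520)∘(70226,4505) = (70226·194572614913330773601+243·4505·12481839066348990520, 70226·12481839066348990520+4505·194572614913330773601) = (27328112908421802064005626,1753099260457979343330025)

70226 4505
9863382151 632736260
1385331749802026 88869073185015
194572614913330773601 12481839066348990520
27328112908421802064005626 1753099260457979343330025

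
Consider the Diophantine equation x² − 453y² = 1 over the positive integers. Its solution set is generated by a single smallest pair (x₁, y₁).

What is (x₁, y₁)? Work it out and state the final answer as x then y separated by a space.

1653751 77700

[21; 3,1,1,10,14,10,1,1,3,42] for √453; ℓ=10 ⇒ convergent index 9
step 0: (21, 1)  from 21·(1,0) + (0,1)
step 1: (64, 3)  from 3·(21,1) + (1,0)
…
step 3: (149, 7)  from 1·(85,4) + (64,3)
…
step 5: (22199, 1043)  from 14·(1575,74) + (149,7)
…
step 7: (245764, 11547)  from 1·(223565,10504) + (22199,1043)
step 8: (469329, 22051)  from 1·(245764,11547) + (223565,10504)
step 9: (1653751, 77700)  from 3·(469329,22051) + (245764,11547)
(x₁, y₁) = (1653751, 77700);  1653751² − 453·77700² = 1 ✓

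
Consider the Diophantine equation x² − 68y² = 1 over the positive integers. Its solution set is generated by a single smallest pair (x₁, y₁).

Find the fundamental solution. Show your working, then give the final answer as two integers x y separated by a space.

√68 = [8; 4,16, …], period ℓ=2 (even) → k=1
k=0  a_k=8  p_k/q_k = 8/1
k=1  a_k=4  p_k/q_k = 33/4
(x₁, y₁) = (33, 4);  33² − 68·4² = 1 ✓

33 4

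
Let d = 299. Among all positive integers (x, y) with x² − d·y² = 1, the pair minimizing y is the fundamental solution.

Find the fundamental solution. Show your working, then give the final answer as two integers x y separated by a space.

√299 = [17; 3,2,3,34, …], period ℓ=4 (even) → k=3
k=0  a_k=17  p_k/q_k = 17/1
…
k=2  a_k=2  p_k/q_k = 121/7
k=3  a_k=3  p_k/q_k = 415/24
fundamental: x₁=415, y₁=24  (since 172225 − 299·576 = 1)

415 24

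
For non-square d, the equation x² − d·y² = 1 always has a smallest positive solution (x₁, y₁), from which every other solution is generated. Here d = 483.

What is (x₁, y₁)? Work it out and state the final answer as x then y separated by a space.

√483 → a₀=21, period (1,42); ℓ=2 even so k=1
step 0: (21, 1)  from 21·(1,0) + (0,1)
step 1: (22, 1)  from 1·(21,1) + (1,0)
→ (22, 1).  Check: 22²=484, 483·1²=483, difference 1.

22 1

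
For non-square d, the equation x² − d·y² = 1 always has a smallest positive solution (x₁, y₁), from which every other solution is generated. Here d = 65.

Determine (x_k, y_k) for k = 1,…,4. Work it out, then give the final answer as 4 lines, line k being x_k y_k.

√65 → a₀=8, period (16); ℓ=1 odd so k=1
k=0  a_k=8  p_k/q_k = 8/1
k=1  a_k=16  p_k/q_k = 129/16
→ (129, 16).  Check: 129²=16641, 65·16²=16640, difference 1.
(129+16√65)^2 = 33281 + 4128√65
(129+16√65)^3 = 8586369 + 1065008√65
(129+16√65)^4 = 2215249921 + 274767936√65

129 16
33281 4128
8586369 1065008
2215249921 274767936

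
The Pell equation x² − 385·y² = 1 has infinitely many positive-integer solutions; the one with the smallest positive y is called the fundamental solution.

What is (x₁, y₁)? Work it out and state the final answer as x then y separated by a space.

[19; 1,1,1,1,1,…,1,1,38] for √385; ℓ=16 ⇒ convergent index 15
k=0  a_k=19  p_k/q_k = 19/1
k=1  a_k=1  p_k/q_k = 20/1
…
k=3  a_k=1  p_k/q_k = 59/3
…
k=7  a_k=1  p_k/q_k = 726/37
…
k=14  a_k=1  p_k/q_k = 59551/3035
k=15  a_k=1  p_k/q_k = 95831/4884
fundamental: x₁=95831, y₁=4884  (since 9183580561 − 385·23853456 = 1)

95831 4884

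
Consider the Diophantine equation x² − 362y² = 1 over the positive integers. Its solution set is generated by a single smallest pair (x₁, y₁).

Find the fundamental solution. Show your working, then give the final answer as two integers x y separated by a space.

723 38

d=362: √d = [19; 38] (ℓ=1, odd), read p_1/q_1
k=0  a_k=19  p_k/q_k = 19/1
k=1  a_k=38  p_k/q_k = 723/38
→ (723, 38).  Check: 723²=522729, 362·38²=522728, difference 1.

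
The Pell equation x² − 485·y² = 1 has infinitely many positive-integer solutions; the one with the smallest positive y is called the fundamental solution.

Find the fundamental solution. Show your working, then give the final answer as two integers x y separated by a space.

969 44

√485 → a₀=22, period (44); ℓ=1 odd so k=1
k=0  a_k=22  p_k/q_k = 22/1
k=1  a_k=44  p_k/q_k = 969/44
→ (969, 44).  Check: 969²=938961, 485·44²=938960, difference 1.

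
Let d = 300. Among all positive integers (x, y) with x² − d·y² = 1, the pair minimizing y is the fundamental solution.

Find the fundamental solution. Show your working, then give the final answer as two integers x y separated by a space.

1351 78

d=300: √d = [17; 3,8,3,34] (ℓ=4, even), read p_3/q_3
step 0: (17, 1)  from 17·(1,0) + (0,1)
step 1: (52, 3)  from 3·(17,1) + (1,0)
step 2: (433, 25)  from 8·(52,3) + (17,1)
step 3: (1351, 78)  from 3·(433,25) + (52,3)
→ (1351, 78).  Check: 1351²=1825201, 300·78²=1825200, difference 1.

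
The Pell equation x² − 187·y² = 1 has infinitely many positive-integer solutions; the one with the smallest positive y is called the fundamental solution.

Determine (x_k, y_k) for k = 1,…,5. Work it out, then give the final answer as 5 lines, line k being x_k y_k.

√187 = [13; 1,2,13,2,1,26, …], period ℓ=6 (even) → k=5
i=0: a=13 ⇒ p=13, q=1
i=1: a=1 ⇒ p=14, q=1
…
i=3: a=13 ⇒ p=547, q=40
i=4: a=2 ⇒ p=1135, q=83
i=5: a=1 ⇒ p=1682, q=123
fundamental: x₁=1682, y₁=123  (since 2829124 − 187·15129 = 1)
(1682+123√187)^2 = 5658247 + 413772√187
(1682+123√187)^3 = 19034341226 + 1391928885√187
(1682+123√187)^4 = 64031518226017 + 4682448355368√187
(1682+123√187)^5 = 215402008277979962 + 15751754875529067√187

1682 123
5658247 413772
19034341226 1391928885
64031518226017 4682448355368
215402008277979962 15751754875529067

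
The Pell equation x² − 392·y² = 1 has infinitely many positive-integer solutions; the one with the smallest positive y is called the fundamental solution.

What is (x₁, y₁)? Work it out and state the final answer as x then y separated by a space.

√392 → a₀=19, period (1,3,1,38); ℓ=4 even so k=3
a_0=19:  p_0=19·1+0=19,  q_0=19·0+1=1
…
a_2=3:  p_2=3·20+19=79,  q_2=3·1+1=4
a_3=1:  p_3=1·79+20=99,  q_3=1·4+1=5
fundamental: x₁=99, y₁=5  (since 9801 − 392·25 = 1)

99 5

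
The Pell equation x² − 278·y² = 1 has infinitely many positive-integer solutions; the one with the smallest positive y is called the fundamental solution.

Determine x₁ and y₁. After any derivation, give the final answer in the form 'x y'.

d=278: √d = [16; 1,2,16,2,1,32] (ℓ=6, even), read p_5/q_5
step 0: (16, 1)  from 16·(1,0) + (0,1)
step 1: (17, 1)  from 1·(16,1) + (1,0)
…
step 4: (1684, 101)  from 2·(817,49) + (50,3)
step 5: (2501, 150)  from 1·(1684,101) + (817,49)
→ (2501, 150).  Check: 2501²=6255001, 278·150²=6255000, difference 1.

2501 150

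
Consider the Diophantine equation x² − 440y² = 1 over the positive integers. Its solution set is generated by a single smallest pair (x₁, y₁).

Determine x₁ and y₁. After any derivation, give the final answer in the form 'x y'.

21 1

d=440: √d = [20; 1,40] (ℓ=2, even), read p_1/q_1
k=0  a_k=20  p_k/q_k = 20/1
k=1  a_k=1  p_k/q_k = 21/1
(x₁, y₁) = (21, 1);  21² − 440·1² = 1 ✓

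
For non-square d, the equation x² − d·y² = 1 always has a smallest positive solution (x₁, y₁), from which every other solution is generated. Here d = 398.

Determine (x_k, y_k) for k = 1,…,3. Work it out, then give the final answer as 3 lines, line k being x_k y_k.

[19; 1,18,1,38] for √398; ℓ=4 ⇒ convergent index 3
step 0: (19, 1)  from 19·(1,0) + (0,1)
step 1: (20, 1)  from 1·(19,1) + (1,0)
step 2: (379, 19)  from 18·(20,1) + (19,1)
step 3: (399, 20)  from 1·(379,19) + (20,1)
(x₁, y₁) = (399, 20);  399² − 398·20² = 1 ✓
(x_2, y_2) = (399·399 + 398·20·20, 399·20 + 20·399) = (318401, 15960)
(x_3, y_3) = (399·318401 + 398·20·15960, 399·15960 + 20·318401) = (254083599, 12736060)

399 20
318401 15960
254083599 12736060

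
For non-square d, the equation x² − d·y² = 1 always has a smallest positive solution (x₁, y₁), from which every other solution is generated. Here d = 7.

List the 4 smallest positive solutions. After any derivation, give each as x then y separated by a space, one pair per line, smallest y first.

√7 = [2; 1,1,1,4, …], period ℓ=4 (even) → k=3
step 0: (2, 1)  from 2·(1,0) + (0,1)
step 1: (3, 1)  from 1·(2,1) + (1,0)
step 2: (5, 2)  from 1·(3,1) + (2,1)
step 3: (8, 3)  from 1·(5,2) + (3,1)
→ (8, 3).  Check: 8²=64, 7·3²=63, difference 1.
n=2: (8,3)∘(8,3) = (8·8+7·3·3, 8·3+3·8) = (127,48)
n=3: (127,48)∘(8,3) = (8·127+7·3·48, 8·48+3·127) = (2024,765)
n=4: (2024,765)∘(8,3) = (8·2024+7·3·765, 8·765+3·2024) = (32257,12192)

8 3
127 48
2024 765
32257 12192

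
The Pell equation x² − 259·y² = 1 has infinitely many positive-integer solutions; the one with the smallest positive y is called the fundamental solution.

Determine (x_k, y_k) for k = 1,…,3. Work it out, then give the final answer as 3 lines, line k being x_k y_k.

√259 → a₀=16, period (10,1,2,3,4,3,2,1,10,32); ℓ=10 even so k=9
k=0  a_k=16  p_k/q_k = 16/1
k=1  a_k=10  p_k/q_k = 161/10
k=2  a_k=1  p_k/q_k = 177/11
…
k=4  a_k=3  p_k/q_k = 1722/107
…
k=8  a_k=1  p_k/q_k = 79196/4921
k=9  a_k=10  p_k/q_k = 847225/52644
fundamental: x₁=847225, y₁=52644  (since 717790200625 − 259·2771390736 = 1)
(847225+52644√259)^2 = 1435580401249 + 89202625800√259
(847225+52644√259)^3 = 2432519210895520825 + 151149389286757356√259

847225 52644
1435580401249 89202625800
2432519210895520825 151149389286757356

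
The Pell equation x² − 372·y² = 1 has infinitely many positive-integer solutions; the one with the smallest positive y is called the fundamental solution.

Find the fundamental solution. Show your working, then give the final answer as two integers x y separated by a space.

√372 = [19; 3,2,12,2,3,38, …], period ℓ=6 (even) → k=5
a_0=19:  p_0=19·1+0=19,  q_0=19·0+1=1
a_1=3:  p_1=3·19+1=58,  q_1=3·1+0=3
…
a_3=12:  p_3=12·135+58=1678,  q_3=12·7+3=87
a_4=2:  p_4=2·1678+135=3491,  q_4=2·87+7=181
a_5=3:  p_5=3·3491+1678=12151,  q_5=3·181+87=630
→ (12151, 630).  Check: 12151²=147646801, 372·630²=147646800, difference 1.

12151 630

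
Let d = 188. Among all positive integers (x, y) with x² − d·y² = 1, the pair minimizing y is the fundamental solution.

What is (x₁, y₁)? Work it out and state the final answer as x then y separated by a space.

4607 336

√188 → a₀=13, period (1,2,2,6,2,2,1,26); ℓ=8 even so k=7
a_0=13:  p_0=13·1+0=13,  q_0=13·0+1=1
a_1=1:  p_1=1·13+1=14,  q_1=1·1+0=1
a_2=2:  p_2=2·14+13=41,  q_2=2·1+1=3
…
a_5=2:  p_5=2·617+96=1330,  q_5=2·45+7=97
a_6=2:  p_6=2·1330+617=3277,  q_6=2·97+45=239
a_7=1:  p_7=1·3277+1330=4607,  q_7=1·239+97=336
fundamental: x₁=4607, y₁=336  (since 21224449 − 188·112896 = 1)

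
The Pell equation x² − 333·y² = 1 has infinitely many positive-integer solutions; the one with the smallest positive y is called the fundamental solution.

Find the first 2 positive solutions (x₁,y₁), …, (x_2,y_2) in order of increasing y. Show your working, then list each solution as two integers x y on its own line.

73 4
10657 584

[18; 4,36] for √333; ℓ=2 ⇒ convergent index 1
a_0=18:  p_0=18·1+0=18,  q_0=18·0+1=1
a_1=4:  p_1=4·18+1=73,  q_1=4·1+0=4
→ (73, 4).  Check: 73²=5329, 333·4²=5328, difference 1.
n=2: (73,4)∘(73,4) = (73·73+333·4·4, 73·4+4·73) = (10657,584)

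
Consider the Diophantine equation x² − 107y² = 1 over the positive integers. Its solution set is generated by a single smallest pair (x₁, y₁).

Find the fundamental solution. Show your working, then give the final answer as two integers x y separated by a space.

d=107: √d = [10; 2,1,9,1,2,20] (ℓ=6, even), read p_5/q_5
step 0: (10, 1)  from 10·(1,0) + (0,1)
…
step 4: (331, 32)  from 1·(300,29) + (31,3)
step 5: (962, 93)  from 2·(331,32) + (300,29)
→ (962, 93).  Check: 962²=925444, 107·93²=925443, difference 1.

962 93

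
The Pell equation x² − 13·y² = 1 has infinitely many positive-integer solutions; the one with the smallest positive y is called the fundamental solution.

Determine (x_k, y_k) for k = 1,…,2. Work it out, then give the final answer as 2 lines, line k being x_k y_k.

649 180
842401 233640

[3; 1,1,1,1,6] for √13; ℓ=5 ⇒ convergent index 9
step 0: (3, 1)  from 3·(1,0) + (0,1)
…
step 2: (7, 2)  from 1·(4,1) + (3,1)
step 3: (11, 3)  from 1·(7,2) + (4,1)
…
step 7: (256, 71)  from 1·(137,38) + (119,33)
step 8: (393, 109)  from 1·(256,71) + (137,38)
step 9: (649, 180)  from 1·(393,109) + (256,71)
→ (649, 180).  Check: 649²=421201, 13·180²=421200, difference 1.
n=2: (649,180)∘(649,180) = (649·649+13·180·180, 649·180+180·649) = (842401,233640)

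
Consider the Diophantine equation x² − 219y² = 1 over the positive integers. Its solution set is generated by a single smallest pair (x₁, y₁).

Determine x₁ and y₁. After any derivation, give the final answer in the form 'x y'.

74 5

√219 → a₀=14, period (1,3,1,28); ℓ=4 even so k=3
k=0  a_k=14  p_k/q_k = 14/1
…
k=2  a_k=3  p_k/q_k = 59/4
k=3  a_k=1  p_k/q_k = 74/5
→ (74, 5).  Check: 74²=5476, 219·5²=5475, difference 1.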